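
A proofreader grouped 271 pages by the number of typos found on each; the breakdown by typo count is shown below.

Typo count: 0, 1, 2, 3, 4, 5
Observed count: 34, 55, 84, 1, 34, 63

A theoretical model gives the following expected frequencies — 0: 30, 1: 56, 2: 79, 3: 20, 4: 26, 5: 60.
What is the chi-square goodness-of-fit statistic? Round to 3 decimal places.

χ² = (34−30)²/30 + (55−56)²/56 + (84−79)²/79 + (1−20)²/20 + (34−26)²/26 + (63−60)²/60
   = 0.5333 + 0.0179 + 0.3165 + 18.0500 + 2.4615 + 0.1500
Sum = 21.529

21.529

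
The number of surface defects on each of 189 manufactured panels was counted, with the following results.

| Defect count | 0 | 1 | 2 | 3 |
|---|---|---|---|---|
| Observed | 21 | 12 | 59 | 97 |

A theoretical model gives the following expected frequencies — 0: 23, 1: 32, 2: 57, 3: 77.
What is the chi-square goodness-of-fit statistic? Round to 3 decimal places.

0: (21 − 23)²/23 = 4/23 = 0.1739
1: (12 − 32)²/32 = 400/32 = 12.5000
2: (59 − 57)²/57 = 4/57 = 0.0702
3: (97 − 77)²/77 = 400/77 = 5.1948
Sum = 17.939

17.939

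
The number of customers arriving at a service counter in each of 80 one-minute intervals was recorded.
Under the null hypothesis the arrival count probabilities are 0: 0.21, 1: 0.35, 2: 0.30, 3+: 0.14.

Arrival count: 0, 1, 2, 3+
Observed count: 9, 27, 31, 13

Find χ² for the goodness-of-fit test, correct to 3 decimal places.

5.988

Expected counts E_i = n·p_i: 80×0.21 = 16.8, 80×0.35 = 28, 80×0.30 = 24, 80×0.14 = 11.2.
0: (9 − 16.8)²/16.8 = 60.84/16.8 = 3.6214
1: (27 − 28)²/28 = 1/28 = 0.0357
2: (31 − 24)²/24 = 49/24 = 2.0417
3+: (13 − 11.2)²/11.2 = 3.24/11.2 = 0.2893
Sum = 5.988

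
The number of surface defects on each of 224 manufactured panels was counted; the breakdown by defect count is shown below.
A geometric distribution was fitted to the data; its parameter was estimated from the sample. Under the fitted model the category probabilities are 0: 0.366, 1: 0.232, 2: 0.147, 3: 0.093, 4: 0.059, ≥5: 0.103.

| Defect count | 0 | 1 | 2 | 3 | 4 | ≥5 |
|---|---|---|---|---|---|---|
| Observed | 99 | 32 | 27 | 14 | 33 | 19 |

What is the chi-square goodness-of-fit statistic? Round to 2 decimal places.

Expected counts E_i = n·p_i: 224×0.366 = 81.984, 224×0.232 = 51.968, 224×0.147 = 32.928, 224×0.093 = 20.832, 224×0.059 = 13.216, 224×0.103 = 23.072.
χ² = (99−81.984)²/81.984 + (32−51.968)²/51.968 + (27−32.928)²/32.928 + (14−20.832)²/20.832 + (33−13.216)²/13.216 + (19−23.072)²/23.072
   = 3.532 + 7.672 + 1.067 + 2.241 + 29.616 + 0.719
Sum = 44.85

44.85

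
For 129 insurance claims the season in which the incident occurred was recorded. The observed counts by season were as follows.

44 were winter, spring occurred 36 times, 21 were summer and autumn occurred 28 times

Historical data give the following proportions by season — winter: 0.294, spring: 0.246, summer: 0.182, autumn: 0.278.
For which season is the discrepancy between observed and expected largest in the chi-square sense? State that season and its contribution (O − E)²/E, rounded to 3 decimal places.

autumn, 1.724

Expected counts E_i = n·p_i: 129×0.294 = 37.926, 129×0.246 = 31.734, 129×0.182 = 23.478, 129×0.278 = 35.862.
cat         O        E   (O−E)²/E
winter     44   37.926     0.9728
spring     36   31.734     0.5735
summer     21   23.478     0.2615
autumn     28   35.862     1.7236
The largest term is for autumn: 1.724.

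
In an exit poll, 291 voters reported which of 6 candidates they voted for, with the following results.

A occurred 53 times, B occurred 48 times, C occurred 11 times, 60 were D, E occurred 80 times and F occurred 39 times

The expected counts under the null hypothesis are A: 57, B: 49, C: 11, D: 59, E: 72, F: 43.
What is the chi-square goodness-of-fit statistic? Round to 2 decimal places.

A: (53 − 57)²/57 = 16/57 = 0.281
B: (48 − 49)²/49 = 1/49 = 0.020
C: (11 − 11)²/11 = 0/11 = 0.000
D: (60 − 59)²/59 = 1/59 = 0.017
E: (80 − 72)²/72 = 64/72 = 0.889
F: (39 − 43)²/43 = 16/43 = 0.372
Sum = 1.58

1.58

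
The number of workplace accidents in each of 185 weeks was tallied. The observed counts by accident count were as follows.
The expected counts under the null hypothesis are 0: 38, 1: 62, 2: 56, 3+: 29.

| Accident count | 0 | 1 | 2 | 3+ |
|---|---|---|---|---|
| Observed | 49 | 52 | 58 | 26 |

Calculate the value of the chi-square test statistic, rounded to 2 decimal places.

0: (49 − 38)²/38 = 121/38 = 3.184
1: (52 − 62)²/62 = 100/62 = 1.613
2: (58 − 56)²/56 = 4/56 = 0.071
3+: (26 − 29)²/29 = 9/29 = 0.310
Sum = 5.18

5.18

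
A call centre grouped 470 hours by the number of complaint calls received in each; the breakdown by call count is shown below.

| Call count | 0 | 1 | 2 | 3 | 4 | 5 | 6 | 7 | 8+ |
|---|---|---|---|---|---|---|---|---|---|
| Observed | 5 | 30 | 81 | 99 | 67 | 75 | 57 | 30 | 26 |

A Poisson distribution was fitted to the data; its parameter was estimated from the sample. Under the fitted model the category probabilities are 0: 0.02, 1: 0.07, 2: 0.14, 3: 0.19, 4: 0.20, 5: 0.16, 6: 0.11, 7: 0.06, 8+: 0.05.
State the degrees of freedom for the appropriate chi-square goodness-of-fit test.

There are k = 9 categories and 1 parameter estimated from the data, so df = 9 − 1 − 1 = 7.

7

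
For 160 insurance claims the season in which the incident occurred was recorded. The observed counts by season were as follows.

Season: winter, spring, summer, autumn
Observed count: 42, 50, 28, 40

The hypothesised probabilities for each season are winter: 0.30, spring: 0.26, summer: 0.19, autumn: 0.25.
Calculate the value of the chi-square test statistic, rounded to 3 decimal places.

Expected counts E_i = n·p_i: 160×0.30 = 48, 160×0.26 = 41.6, 160×0.19 = 30.4, 160×0.25 = 40.
winter: (42 − 48)²/48 = 36/48 = 0.7500
spring: (50 − 41.6)²/41.6 = 70.56/41.6 = 1.6962
summer: (28 − 30.4)²/30.4 = 5.76/30.4 = 0.1895
autumn: (40 − 40)²/40 = 0/40 = 0.0000
Sum = 2.636

2.636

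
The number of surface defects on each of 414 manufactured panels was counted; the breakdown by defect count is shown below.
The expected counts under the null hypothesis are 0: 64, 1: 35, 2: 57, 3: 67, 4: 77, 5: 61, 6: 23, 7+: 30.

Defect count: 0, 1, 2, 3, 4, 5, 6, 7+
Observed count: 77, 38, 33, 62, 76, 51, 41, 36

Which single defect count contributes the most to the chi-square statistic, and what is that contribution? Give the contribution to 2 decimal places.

6, 14.09

cat         O        E   (O−E)²/E
0          77       64      2.641
1          38       35      0.257
2          33       57     10.105
3          62       67      0.373
4          76       77      0.013
5          51       61      1.639
6          41       23     14.087
7+         36       30      1.200
The largest term is for 6: 14.09.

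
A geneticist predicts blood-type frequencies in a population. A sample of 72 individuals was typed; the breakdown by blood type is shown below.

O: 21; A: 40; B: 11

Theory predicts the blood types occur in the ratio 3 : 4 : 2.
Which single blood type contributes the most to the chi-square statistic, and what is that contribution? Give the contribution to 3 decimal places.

Ratio total = 9. Expected counts: 72×3/9 = 24, 72×4/9 = 32, 72×2/9 = 16.
cat         O        E   (O−E)²/E
O          21       24     0.3750
A          40       32     2.0000
B          11       16     1.5625
The largest term is for A: 2.000.

A, 2.000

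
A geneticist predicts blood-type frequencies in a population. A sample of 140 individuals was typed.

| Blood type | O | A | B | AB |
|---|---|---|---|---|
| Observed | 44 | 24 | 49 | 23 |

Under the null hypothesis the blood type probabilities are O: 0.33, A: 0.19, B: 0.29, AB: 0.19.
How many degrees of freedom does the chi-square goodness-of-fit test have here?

There are k = 4 categories and no parameters were estimated from the data, so df = 4 − 1 = 3.

3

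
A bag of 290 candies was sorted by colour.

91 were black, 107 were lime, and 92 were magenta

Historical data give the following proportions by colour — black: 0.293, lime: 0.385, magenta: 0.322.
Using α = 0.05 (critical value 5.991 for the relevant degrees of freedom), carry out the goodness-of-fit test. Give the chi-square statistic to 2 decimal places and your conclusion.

Expected counts E_i = n·p_i: 290×0.293 = 84.97, 290×0.385 = 111.65, 290×0.322 = 93.38.
cat          O        E   (O−E)²/E
black       91    84.97      0.428
lime       107   111.65      0.194
magenta     92    93.38      0.020
Sum = 0.64
df = 2. Since 0.64 < 5.991, we do not reject H₀.

0.64; do not reject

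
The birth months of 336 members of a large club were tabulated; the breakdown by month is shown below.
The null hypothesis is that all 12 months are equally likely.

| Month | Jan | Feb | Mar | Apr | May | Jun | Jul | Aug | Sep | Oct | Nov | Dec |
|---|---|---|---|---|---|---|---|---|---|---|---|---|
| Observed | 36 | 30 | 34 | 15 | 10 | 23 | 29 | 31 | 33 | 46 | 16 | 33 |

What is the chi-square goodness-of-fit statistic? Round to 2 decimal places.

41.07

Under H₀ each category has probability 1/12, so each expected count is 336/12 = 28.
Jan: (36 − 28)²/28 = 64/28 = 2.286
Feb: (30 − 28)²/28 = 4/28 = 0.143
Mar: (34 − 28)²/28 = 36/28 = 1.286
Apr: (15 − 28)²/28 = 169/28 = 6.036
May: (10 − 28)²/28 = 324/28 = 11.571
Jun: (23 − 28)²/28 = 25/28 = 0.893
Jul: (29 − 28)²/28 = 1/28 = 0.036
Aug: (31 − 28)²/28 = 9/28 = 0.321
Sep: (33 − 28)²/28 = 25/28 = 0.893
Oct: (46 − 28)²/28 = 324/28 = 11.571
Nov: (16 − 28)²/28 = 144/28 = 5.143
Dec: (33 − 28)²/28 = 25/28 = 0.893
Sum = 41.07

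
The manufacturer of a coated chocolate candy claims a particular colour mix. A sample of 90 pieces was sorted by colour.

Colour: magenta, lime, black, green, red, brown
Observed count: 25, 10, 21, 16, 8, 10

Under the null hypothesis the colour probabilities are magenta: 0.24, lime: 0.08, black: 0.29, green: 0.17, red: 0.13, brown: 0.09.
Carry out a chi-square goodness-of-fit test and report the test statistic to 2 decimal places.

Expected counts E_i = n·p_i: 90×0.24 = 21.6, 90×0.08 = 7.2, 90×0.29 = 26.1, 90×0.17 = 15.3, 90×0.13 = 11.7, 90×0.09 = 8.1.
magenta: (25 − 21.6)²/21.6 = 11.56/21.6 = 0.535
lime: (10 − 7.2)²/7.2 = 7.84/7.2 = 1.089
black: (21 − 26.1)²/26.1 = 26.01/26.1 = 0.997
green: (16 − 15.3)²/15.3 = 0.49/15.3 = 0.032
red: (8 − 11.7)²/11.7 = 13.69/11.7 = 1.170
brown: (10 − 8.1)²/8.1 = 3.61/8.1 = 0.446
Sum = 4.27

4.27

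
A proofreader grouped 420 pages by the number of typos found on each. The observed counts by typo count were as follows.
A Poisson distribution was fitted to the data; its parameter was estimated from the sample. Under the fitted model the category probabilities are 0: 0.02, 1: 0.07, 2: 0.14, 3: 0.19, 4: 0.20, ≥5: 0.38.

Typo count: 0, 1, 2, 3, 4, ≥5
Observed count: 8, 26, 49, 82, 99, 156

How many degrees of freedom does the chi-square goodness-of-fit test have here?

There are k = 6 categories and 1 parameter estimated from the data, so df = 6 − 1 − 1 = 4.

4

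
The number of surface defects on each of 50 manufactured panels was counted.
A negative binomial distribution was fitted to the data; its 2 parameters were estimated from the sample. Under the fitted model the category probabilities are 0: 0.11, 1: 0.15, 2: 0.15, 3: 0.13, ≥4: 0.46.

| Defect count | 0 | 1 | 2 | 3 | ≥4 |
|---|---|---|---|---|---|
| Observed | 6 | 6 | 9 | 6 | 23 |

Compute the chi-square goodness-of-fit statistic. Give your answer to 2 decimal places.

0.68

Expected counts E_i = n·p_i: 50×0.11 = 5.5, 50×0.15 = 7.5, 50×0.15 = 7.5, 50×0.13 = 6.5, 50×0.46 = 23.
χ² = (6−5.5)²/5.5 + (6−7.5)²/7.5 + (9−7.5)²/7.5 + (6−6.5)²/6.5 + (23−23)²/23
   = 0.045 + 0.300 + 0.300 + 0.038 + 0.000
Sum = 0.68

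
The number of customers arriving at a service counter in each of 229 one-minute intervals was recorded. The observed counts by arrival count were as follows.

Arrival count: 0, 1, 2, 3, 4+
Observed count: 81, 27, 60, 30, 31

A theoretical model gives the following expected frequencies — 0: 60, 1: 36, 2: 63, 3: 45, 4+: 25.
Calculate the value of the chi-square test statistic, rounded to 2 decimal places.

16.18

cat         O        E   (O−E)²/E
0          81       60      7.350
1          27       36      2.250
2          60       63      0.143
3          30       45      5.000
4+         31       25      1.440
Sum = 16.18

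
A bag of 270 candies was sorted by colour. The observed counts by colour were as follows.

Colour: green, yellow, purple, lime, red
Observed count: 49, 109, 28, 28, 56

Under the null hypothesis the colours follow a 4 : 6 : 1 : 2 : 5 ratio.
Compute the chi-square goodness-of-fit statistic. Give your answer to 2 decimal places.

Ratio total = 18. Expected counts: 270×4/18 = 60, 270×6/18 = 90, 270×1/18 = 15, 270×2/18 = 30, 270×5/18 = 75.
green: (49 − 60)²/60 = 121/60 = 2.017
yellow: (109 − 90)²/90 = 361/90 = 4.011
purple: (28 − 15)²/15 = 169/15 = 11.267
lime: (28 − 30)²/30 = 4/30 = 0.133
red: (56 − 75)²/75 = 361/75 = 4.813
Sum = 22.24

22.24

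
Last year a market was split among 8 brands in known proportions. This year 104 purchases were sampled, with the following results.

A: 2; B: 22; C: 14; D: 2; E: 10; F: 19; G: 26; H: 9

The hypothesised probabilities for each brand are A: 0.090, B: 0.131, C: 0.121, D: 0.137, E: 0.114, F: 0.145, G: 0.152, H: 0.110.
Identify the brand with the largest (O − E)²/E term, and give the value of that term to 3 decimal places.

D, 10.529

Expected counts E_i = n·p_i: 104×0.090 = 9.36, 104×0.131 = 13.624, 104×0.121 = 12.584, 104×0.137 = 14.248, 104×0.114 = 11.856, 104×0.145 = 15.08, 104×0.152 = 15.808, 104×0.110 = 11.44.
cat         O        E   (O−E)²/E
A           2     9.36     5.7874
B          22   13.624     5.1495
C          14   12.584     0.1593
D           2   14.248    10.5287
E          10   11.856     0.2905
F          19    15.08     1.0190
G          26   15.808     6.5712
H           9    11.44     0.5204
The largest term is for D: 10.529.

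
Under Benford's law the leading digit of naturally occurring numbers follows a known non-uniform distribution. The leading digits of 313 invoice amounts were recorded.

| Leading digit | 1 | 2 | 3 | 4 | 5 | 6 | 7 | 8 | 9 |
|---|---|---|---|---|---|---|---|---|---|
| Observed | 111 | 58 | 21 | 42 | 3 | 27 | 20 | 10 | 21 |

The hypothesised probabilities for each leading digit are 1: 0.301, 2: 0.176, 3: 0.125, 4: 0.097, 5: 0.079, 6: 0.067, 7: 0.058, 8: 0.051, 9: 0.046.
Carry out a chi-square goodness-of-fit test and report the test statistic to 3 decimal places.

42.270

Expected counts E_i = n·p_i: 313×0.301 = 94.213, 313×0.176 = 55.088, 313×0.125 = 39.125, 313×0.097 = 30.361, 313×0.079 = 24.727, 313×0.067 = 20.971, 313×0.058 = 18.154, 313×0.051 = 15.963, 313×0.046 = 14.398.
1: (111 − 94.213)²/94.213 = 281.803369/94.213 = 2.9911
2: (58 − 55.088)²/55.088 = 8.479744/55.088 = 0.1539
3: (21 − 39.125)²/39.125 = 328.515625/39.125 = 8.3966
4: (42 − 30.361)²/30.361 = 135.466321/30.361 = 4.4619
5: (3 − 24.727)²/24.727 = 472.062529/24.727 = 19.0910
6: (27 − 20.971)²/20.971 = 36.348841/20.971 = 1.7333
7: (20 − 18.154)²/18.154 = 3.407716/18.154 = 0.1877
8: (10 − 15.963)²/15.963 = 35.557369/15.963 = 2.2275
9: (21 − 14.398)²/14.398 = 43.586404/14.398 = 3.0273
Sum = 42.270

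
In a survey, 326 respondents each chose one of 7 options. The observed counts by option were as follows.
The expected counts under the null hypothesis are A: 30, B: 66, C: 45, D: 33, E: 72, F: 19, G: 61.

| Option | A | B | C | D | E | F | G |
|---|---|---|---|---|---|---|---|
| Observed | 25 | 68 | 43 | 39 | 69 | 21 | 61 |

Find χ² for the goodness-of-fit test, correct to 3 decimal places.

χ² = (25−30)²/30 + (68−66)²/66 + (43−45)²/45 + (39−33)²/33 + (69−72)²/72 + (21−19)²/19 + (61−61)²/61
   = 0.8333 + 0.0606 + 0.0889 + 1.0909 + 0.1250 + 0.2105 + 0.0000
Sum = 2.409

2.409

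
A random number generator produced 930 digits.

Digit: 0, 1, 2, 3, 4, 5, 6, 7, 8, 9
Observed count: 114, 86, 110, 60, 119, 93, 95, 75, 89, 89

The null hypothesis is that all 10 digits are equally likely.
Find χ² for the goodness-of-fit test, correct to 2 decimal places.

Expected count for each of the 10 categories: 930/10 = 93.
cat         O        E   (O−E)²/E
0         114       93      4.742
1          86       93      0.527
2         110       93      3.108
3          60       93     11.710
4         119       93      7.269
5          93       93      0.000
6          95       93      0.043
7          75       93      3.484
8          89       93      0.172
9          89       93      0.172
Sum = 31.23

31.23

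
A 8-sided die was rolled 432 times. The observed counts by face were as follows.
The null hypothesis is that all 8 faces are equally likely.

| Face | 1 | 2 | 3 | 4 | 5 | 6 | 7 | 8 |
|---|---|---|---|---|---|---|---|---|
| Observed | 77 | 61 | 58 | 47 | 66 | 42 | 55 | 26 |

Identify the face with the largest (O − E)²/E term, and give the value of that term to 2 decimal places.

8, 14.52

Expected count for each of the 8 categories: 432/8 = 54.
cat         O        E   (O−E)²/E
1          77       54      9.796
2          61       54      0.907
3          58       54      0.296
4          47       54      0.907
5          66       54      2.667
6          42       54      2.667
7          55       54      0.019
8          26       54     14.519
The largest term is for 8: 14.52.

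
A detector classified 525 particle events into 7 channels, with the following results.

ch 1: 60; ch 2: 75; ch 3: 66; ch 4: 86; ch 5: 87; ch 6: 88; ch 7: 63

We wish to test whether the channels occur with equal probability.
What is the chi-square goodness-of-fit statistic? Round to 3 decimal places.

11.787

Expected count for each of the 7 categories: 525/7 = 75.
χ² = (60−75)²/75 + (75−75)²/75 + (66−75)²/75 + (86−75)²/75 + (87−75)²/75 + (88−75)²/75 + (63−75)²/75
   = 3.0000 + 0.0000 + 1.0800 + 1.6133 + 1.9200 + 2.2533 + 1.9200
Sum = 11.787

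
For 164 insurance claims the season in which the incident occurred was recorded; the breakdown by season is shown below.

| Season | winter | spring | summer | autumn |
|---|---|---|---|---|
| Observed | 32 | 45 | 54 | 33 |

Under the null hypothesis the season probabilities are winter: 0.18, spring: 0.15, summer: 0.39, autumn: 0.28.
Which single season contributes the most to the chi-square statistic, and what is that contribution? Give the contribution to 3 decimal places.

spring, 16.917

Expected counts E_i = n·p_i: 164×0.18 = 29.52, 164×0.15 = 24.6, 164×0.39 = 63.96, 164×0.28 = 45.92.
cat         O        E   (O−E)²/E
winter     32    29.52     0.2083
spring     45     24.6    16.9171
summer     54    63.96     1.5510
autumn     33    45.92     3.6352
The largest term is for spring: 16.917.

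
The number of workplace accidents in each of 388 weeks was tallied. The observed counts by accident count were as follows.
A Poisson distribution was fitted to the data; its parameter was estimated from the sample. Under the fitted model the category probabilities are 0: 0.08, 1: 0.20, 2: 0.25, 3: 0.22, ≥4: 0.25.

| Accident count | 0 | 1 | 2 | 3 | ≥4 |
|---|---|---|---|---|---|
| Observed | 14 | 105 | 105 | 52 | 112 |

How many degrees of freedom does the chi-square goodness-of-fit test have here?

There are k = 5 categories and 1 parameter estimated from the data, so df = 5 − 1 − 1 = 3.

3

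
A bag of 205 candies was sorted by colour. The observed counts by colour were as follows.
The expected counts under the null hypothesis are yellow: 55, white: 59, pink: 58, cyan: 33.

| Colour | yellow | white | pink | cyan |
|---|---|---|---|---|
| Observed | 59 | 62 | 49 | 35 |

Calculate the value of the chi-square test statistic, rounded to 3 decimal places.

χ² = (59−55)²/55 + (62−59)²/59 + (49−58)²/58 + (35−33)²/33
   = 0.2909 + 0.1525 + 1.3966 + 0.1212
Sum = 1.961

1.961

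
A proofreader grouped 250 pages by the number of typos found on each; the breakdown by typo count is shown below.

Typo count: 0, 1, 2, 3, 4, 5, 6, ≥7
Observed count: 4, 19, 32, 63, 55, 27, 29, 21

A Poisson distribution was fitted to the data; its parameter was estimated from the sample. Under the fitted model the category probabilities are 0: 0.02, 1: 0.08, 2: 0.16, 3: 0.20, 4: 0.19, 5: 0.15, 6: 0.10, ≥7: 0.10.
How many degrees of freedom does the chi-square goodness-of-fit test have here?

There are k = 8 categories and 1 parameter estimated from the data, so df = 8 − 1 − 1 = 6.

6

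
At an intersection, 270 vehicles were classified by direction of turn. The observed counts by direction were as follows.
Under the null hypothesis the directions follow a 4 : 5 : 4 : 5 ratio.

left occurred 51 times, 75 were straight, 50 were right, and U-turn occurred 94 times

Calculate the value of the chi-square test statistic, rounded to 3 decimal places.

7.830

Ratio total = 18. Expected counts: 270×4/18 = 60, 270×5/18 = 75, 270×4/18 = 60, 270×5/18 = 75.
left: (51 − 60)²/60 = 81/60 = 1.3500
straight: (75 − 75)²/75 = 0/75 = 0.0000
right: (50 − 60)²/60 = 100/60 = 1.6667
U-turn: (94 − 75)²/75 = 361/75 = 4.8133
Sum = 7.830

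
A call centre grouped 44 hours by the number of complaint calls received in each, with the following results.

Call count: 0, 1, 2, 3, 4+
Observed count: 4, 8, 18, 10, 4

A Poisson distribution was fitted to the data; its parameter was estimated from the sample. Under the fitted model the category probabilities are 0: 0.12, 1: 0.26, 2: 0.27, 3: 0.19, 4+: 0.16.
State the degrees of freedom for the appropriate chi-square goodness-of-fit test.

There are k = 5 categories and 1 parameter estimated from the data, so df = 5 − 1 − 1 = 3.

3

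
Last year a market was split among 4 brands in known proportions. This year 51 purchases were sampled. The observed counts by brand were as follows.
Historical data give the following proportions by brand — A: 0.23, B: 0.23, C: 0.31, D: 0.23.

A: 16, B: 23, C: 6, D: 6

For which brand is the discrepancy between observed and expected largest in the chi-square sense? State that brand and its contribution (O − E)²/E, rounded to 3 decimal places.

Expected counts E_i = n·p_i: 51×0.23 = 11.73, 51×0.23 = 11.73, 51×0.31 = 15.81, 51×0.23 = 11.73.
χ² = (16−11.73)²/11.73 + (23−11.73)²/11.73 + (6−15.81)²/15.81 + (6−11.73)²/11.73
   = 1.5544 + 10.8280 + 6.0870 + 2.7991
The largest term is for B: 10.828.

B, 10.828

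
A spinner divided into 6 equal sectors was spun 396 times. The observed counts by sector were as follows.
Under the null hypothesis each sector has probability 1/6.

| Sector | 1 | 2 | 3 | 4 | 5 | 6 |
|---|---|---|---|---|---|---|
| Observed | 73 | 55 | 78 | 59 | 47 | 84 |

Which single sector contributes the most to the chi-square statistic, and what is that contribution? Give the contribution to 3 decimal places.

Under H₀ each category has probability 1/6, so each expected count is 396/6 = 66.
cat         O        E   (O−E)²/E
1          73       66     0.7424
2          55       66     1.8333
3          78       66     2.1818
4          59       66     0.7424
5          47       66     5.4697
6          84       66     4.9091
The largest term is for 5: 5.470.

5, 5.470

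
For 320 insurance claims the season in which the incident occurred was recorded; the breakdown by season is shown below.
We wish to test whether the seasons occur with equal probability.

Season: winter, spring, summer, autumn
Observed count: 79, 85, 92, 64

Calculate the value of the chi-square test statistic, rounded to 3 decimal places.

5.325

Under H₀ each category has probability 1/4, so each expected count is 320/4 = 80.
χ² = (79−80)²/80 + (85−80)²/80 + (92−80)²/80 + (64−80)²/80
   = 0.0125 + 0.3125 + 1.8000 + 3.2000
Sum = 5.325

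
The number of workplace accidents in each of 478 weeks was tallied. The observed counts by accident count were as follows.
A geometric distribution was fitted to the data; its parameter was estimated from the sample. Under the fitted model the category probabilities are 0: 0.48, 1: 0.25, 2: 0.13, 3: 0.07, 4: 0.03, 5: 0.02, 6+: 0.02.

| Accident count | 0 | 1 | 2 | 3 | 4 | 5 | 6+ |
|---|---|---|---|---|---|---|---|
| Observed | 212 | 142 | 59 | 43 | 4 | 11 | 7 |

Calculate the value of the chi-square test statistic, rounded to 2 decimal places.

16.80

Expected counts E_i = n·p_i: 478×0.48 = 229.44, 478×0.25 = 119.5, 478×0.13 = 62.14, 478×0.07 = 33.46, 478×0.03 = 14.34, 478×0.02 = 9.56, 478×0.02 = 9.56.
cat         O        E   (O−E)²/E
0         212   229.44      1.326
1         142    119.5      4.236
2          59    62.14      0.159
3          43    33.46      2.720
4           4    14.34      7.456
5          11     9.56      0.217
6+          7     9.56      0.686
Sum = 16.80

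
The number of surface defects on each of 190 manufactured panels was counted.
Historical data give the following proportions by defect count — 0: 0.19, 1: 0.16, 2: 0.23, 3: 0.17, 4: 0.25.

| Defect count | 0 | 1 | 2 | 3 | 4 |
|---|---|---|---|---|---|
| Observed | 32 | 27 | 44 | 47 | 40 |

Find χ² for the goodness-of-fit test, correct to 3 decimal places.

8.722

Expected counts E_i = n·p_i: 190×0.19 = 36.1, 190×0.16 = 30.4, 190×0.23 = 43.7, 190×0.17 = 32.3, 190×0.25 = 47.5.
0: (32 − 36.1)²/36.1 = 16.81/36.1 = 0.4657
1: (27 − 30.4)²/30.4 = 11.56/30.4 = 0.3803
2: (44 − 43.7)²/43.7 = 0.09/43.7 = 0.0021
3: (47 − 32.3)²/32.3 = 216.09/32.3 = 6.6901
4: (40 − 47.5)²/47.5 = 56.25/47.5 = 1.1842
Sum = 8.722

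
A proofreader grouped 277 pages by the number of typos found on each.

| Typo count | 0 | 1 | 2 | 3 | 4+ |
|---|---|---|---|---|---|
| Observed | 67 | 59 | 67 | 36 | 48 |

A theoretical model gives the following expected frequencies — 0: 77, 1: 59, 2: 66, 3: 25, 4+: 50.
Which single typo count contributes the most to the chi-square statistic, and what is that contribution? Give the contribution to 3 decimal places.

0: (67 − 77)²/77 = 100/77 = 1.2987
1: (59 − 59)²/59 = 0/59 = 0.0000
2: (67 − 66)²/66 = 1/66 = 0.0152
3: (36 − 25)²/25 = 121/25 = 4.8400
4+: (48 − 50)²/50 = 4/50 = 0.0800
The largest term is for 3: 4.840.

3, 4.840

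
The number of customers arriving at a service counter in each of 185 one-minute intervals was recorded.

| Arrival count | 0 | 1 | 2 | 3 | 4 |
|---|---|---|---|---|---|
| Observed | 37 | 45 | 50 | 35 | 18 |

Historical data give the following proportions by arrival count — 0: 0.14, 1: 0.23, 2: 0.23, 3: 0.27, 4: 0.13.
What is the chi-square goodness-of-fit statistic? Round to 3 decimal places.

12.199

Expected counts E_i = n·p_i: 185×0.14 = 25.9, 185×0.23 = 42.55, 185×0.23 = 42.55, 185×0.27 = 49.95, 185×0.13 = 24.05.
χ² = (37−25.9)²/25.9 + (45−42.55)²/42.55 + (50−42.55)²/42.55 + (35−49.95)²/49.95 + (18−24.05)²/24.05
   = 4.7571 + 0.1411 + 1.3044 + 4.4745 + 1.5219
Sum = 12.199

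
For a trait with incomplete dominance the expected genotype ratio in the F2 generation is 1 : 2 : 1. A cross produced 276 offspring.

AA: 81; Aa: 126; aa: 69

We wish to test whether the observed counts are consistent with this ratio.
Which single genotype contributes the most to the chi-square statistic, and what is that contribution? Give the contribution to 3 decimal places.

Ratio total = 4. Expected counts: 276×1/4 = 69, 276×2/4 = 138, 276×1/4 = 69.
χ² = (81−69)²/69 + (126−138)²/138 + (69−69)²/69
   = 2.0870 + 1.0435 + 0.0000
The largest term is for AA: 2.087.

AA, 2.087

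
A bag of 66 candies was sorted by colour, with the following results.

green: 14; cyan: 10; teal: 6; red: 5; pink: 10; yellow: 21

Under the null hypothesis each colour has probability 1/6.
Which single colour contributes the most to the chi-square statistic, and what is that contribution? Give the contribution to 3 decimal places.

Under H₀ each category has probability 1/6, so each expected count is 66/6 = 11.
cat         O        E   (O−E)²/E
green      14       11     0.8182
cyan       10       11     0.0909
teal        6       11     2.2727
red         5       11     3.2727
pink       10       11     0.0909
yellow     21       11     9.0909
The largest term is for yellow: 9.091.

yellow, 9.091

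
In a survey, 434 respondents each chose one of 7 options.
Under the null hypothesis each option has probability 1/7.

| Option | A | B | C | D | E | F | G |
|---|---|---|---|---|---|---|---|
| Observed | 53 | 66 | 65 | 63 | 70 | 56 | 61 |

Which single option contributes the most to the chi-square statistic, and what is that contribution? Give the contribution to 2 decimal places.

Under H₀ each category has probability 1/7, so each expected count is 434/7 = 62.
χ² = (53−62)²/62 + (66−62)²/62 + (65−62)²/62 + (63−62)²/62 + (70−62)²/62 + (56−62)²/62 + (61−62)²/62
   = 1.306 + 0.258 + 0.145 + 0.016 + 1.032 + 0.581 + 0.016
The largest term is for A: 1.31.

A, 1.31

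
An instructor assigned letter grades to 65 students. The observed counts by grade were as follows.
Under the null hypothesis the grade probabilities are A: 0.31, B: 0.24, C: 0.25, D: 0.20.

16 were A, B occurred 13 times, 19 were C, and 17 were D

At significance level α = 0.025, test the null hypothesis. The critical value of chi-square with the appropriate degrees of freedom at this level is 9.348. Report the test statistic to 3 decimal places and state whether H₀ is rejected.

Expected counts E_i = n·p_i: 65×0.31 = 20.15, 65×0.24 = 15.6, 65×0.25 = 16.25, 65×0.20 = 13.
χ² = (16−20.15)²/20.15 + (13−15.6)²/15.6 + (19−16.25)²/16.25 + (17−13)²/13
   = 0.8547 + 0.4333 + 0.4654 + 1.2308
Sum = 2.984
df = 3. Since 2.984 < 9.348, we do not reject H₀.

2.984; do not reject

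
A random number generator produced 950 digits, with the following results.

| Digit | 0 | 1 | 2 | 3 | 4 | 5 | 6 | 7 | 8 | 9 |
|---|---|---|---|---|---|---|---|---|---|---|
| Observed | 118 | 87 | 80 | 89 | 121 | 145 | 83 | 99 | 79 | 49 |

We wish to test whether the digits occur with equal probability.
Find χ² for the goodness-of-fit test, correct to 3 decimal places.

69.074

Expected count for each of the 10 categories: 950/10 = 95.
0: (118 − 95)²/95 = 529/95 = 5.5684
1: (87 − 95)²/95 = 64/95 = 0.6737
2: (80 − 95)²/95 = 225/95 = 2.3684
3: (89 − 95)²/95 = 36/95 = 0.3789
4: (121 − 95)²/95 = 676/95 = 7.1158
5: (145 − 95)²/95 = 2500/95 = 26.3158
6: (83 − 95)²/95 = 144/95 = 1.5158
7: (99 − 95)²/95 = 16/95 = 0.1684
8: (79 − 95)²/95 = 256/95 = 2.6947
9: (49 − 95)²/95 = 2116/95 = 22.2737
Sum = 69.074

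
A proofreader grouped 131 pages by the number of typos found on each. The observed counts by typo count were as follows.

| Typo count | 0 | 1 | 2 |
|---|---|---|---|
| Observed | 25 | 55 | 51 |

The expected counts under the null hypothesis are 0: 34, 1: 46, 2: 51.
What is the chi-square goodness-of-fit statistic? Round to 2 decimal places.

χ² = (25−34)²/34 + (55−46)²/46 + (51−51)²/51
   = 2.382 + 1.761 + 0.000
Sum = 4.14

4.14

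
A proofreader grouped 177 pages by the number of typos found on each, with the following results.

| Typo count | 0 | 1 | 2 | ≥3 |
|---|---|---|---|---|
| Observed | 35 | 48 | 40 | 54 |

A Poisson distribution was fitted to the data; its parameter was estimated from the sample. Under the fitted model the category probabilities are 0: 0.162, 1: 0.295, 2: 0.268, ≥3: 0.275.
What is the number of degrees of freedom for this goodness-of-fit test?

There are k = 4 categories and 1 parameter estimated from the data, so df = 4 − 1 − 1 = 2.

2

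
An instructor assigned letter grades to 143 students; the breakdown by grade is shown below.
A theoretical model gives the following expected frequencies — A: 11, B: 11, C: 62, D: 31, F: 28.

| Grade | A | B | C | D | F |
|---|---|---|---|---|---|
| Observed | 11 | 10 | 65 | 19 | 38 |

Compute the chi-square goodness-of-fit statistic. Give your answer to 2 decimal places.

8.45

cat         O        E   (O−E)²/E
A          11       11      0.000
B          10       11      0.091
C          65       62      0.145
D          19       31      4.645
F          38       28      3.571
Sum = 8.45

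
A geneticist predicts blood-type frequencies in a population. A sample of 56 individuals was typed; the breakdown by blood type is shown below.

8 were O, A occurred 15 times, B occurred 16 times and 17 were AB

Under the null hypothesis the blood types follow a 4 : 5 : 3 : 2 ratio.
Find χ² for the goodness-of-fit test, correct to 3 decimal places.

16.708

Ratio total = 14. Expected counts: 56×4/14 = 16, 56×5/14 = 20, 56×3/14 = 12, 56×2/14 = 8.
χ² = (8−16)²/16 + (15−20)²/20 + (16−12)²/12 + (17−8)²/8
   = 4.0000 + 1.2500 + 1.3333 + 10.1250
Sum = 16.708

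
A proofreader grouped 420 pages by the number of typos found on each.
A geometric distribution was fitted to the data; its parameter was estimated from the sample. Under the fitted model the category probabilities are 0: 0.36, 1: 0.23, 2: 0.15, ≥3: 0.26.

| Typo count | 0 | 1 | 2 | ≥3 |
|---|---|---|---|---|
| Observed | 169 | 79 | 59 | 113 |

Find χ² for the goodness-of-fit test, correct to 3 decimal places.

Expected counts E_i = n·p_i: 420×0.36 = 151.2, 420×0.23 = 96.6, 420×0.15 = 63, 420×0.26 = 109.2.
cat         O        E   (O−E)²/E
0         169    151.2     2.0955
1          79     96.6     3.2066
2          59       63     0.2540
≥3        113    109.2     0.1322
Sum = 5.688

5.688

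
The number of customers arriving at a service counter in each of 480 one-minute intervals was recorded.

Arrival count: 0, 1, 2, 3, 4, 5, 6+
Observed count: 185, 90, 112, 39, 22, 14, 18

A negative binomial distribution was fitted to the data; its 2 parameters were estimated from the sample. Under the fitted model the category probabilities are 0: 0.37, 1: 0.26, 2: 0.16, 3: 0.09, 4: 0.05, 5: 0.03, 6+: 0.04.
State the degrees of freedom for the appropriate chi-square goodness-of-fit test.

4

There are k = 7 categories and 2 parameters estimated from the data, so df = 7 − 1 − 2 = 4.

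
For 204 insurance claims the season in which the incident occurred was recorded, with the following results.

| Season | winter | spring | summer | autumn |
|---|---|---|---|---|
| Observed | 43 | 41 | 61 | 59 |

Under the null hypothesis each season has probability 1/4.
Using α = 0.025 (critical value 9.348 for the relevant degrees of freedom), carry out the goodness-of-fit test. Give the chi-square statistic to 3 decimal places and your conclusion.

Expected count for each of the 4 categories: 204/4 = 51.
χ² = (43−51)²/51 + (41−51)²/51 + (61−51)²/51 + (59−51)²/51
   = 1.2549 + 1.9608 + 1.9608 + 1.2549
Sum = 6.431
df = 3. Since 6.431 < 9.348, we do not reject H₀.

6.431; do not reject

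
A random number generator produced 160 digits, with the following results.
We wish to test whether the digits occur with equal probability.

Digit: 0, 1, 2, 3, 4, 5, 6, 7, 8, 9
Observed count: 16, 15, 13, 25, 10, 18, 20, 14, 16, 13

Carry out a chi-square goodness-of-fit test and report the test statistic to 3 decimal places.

10.000

Under H₀ each category has probability 1/10, so each expected count is 160/10 = 16.
χ² = (16−16)²/16 + (15−16)²/16 + (13−16)²/16 + (25−16)²/16 + (10−16)²/16 + (18−16)²/16 + (20−16)²/16 + (14−16)²/16 + (16−16)²/16 + (13−16)²/16
   = 0.0000 + 0.0625 + 0.5625 + 5.0625 + 2.2500 + 0.2500 + 1.0000 + 0.2500 + 0.0000 + 0.5625
Sum = 10.000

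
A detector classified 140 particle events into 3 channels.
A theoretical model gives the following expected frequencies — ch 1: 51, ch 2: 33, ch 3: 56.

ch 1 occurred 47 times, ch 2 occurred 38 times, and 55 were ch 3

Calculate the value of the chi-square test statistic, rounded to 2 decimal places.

1.09

ch 1: (47 − 51)²/51 = 16/51 = 0.314
ch 2: (38 − 33)²/33 = 25/33 = 0.758
ch 3: (55 − 56)²/56 = 1/56 = 0.018
Sum = 1.09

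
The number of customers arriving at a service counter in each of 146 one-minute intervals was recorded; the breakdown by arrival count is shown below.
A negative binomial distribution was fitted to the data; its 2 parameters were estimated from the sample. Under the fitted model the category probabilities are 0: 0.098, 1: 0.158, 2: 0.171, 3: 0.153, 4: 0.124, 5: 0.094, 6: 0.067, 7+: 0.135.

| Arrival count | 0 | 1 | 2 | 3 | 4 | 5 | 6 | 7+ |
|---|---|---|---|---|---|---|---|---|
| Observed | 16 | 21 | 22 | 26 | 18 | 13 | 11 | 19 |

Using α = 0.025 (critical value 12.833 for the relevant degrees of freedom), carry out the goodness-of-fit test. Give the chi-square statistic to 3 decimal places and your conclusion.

Expected counts E_i = n·p_i: 146×0.098 = 14.308, 146×0.158 = 23.068, 146×0.171 = 24.966, 146×0.153 = 22.338, 146×0.124 = 18.104, 146×0.094 = 13.724, 146×0.067 = 9.782, 146×0.135 = 19.71.
cat         O        E   (O−E)²/E
0          16   14.308     0.2001
1          21   23.068     0.1854
2          22   24.966     0.3524
3          26   22.338     0.6003
4          18   18.104     0.0006
5          13   13.724     0.0382
6          11    9.782     0.1517
7+         19    19.71     0.0256
Sum = 1.554
df = 5. Since 1.554 < 12.833, we do not reject H₀.

1.554; do not reject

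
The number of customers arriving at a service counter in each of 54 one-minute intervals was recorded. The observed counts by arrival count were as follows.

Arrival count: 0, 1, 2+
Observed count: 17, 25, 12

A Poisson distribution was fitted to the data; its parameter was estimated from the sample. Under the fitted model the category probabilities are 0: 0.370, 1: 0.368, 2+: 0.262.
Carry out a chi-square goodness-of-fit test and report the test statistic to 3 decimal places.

Expected counts E_i = n·p_i: 54×0.370 = 19.98, 54×0.368 = 19.872, 54×0.262 = 14.148.
cat         O        E   (O−E)²/E
0          17    19.98     0.4445
1          25   19.872     1.3233
2+         12   14.148     0.3261
Sum = 2.094

2.094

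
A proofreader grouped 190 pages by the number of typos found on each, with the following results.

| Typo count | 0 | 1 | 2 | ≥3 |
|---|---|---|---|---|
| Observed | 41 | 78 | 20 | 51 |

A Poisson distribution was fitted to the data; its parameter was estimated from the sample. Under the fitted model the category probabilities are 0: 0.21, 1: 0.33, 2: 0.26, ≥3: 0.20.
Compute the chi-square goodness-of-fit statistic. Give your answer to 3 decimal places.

25.708

Expected counts E_i = n·p_i: 190×0.21 = 39.9, 190×0.33 = 62.7, 190×0.26 = 49.4, 190×0.20 = 38.
0: (41 − 39.9)²/39.9 = 1.21/39.9 = 0.0303
1: (78 − 62.7)²/62.7 = 234.09/62.7 = 3.7335
2: (20 − 49.4)²/49.4 = 864.36/49.4 = 17.4972
≥3: (51 − 38)²/38 = 169/38 = 4.4474
Sum = 25.708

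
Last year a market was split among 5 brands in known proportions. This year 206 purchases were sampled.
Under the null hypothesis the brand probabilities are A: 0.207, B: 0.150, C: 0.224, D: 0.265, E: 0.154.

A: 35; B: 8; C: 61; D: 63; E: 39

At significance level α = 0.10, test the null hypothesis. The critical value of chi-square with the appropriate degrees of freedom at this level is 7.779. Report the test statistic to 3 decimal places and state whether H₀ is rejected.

Expected counts E_i = n·p_i: 206×0.207 = 42.642, 206×0.150 = 30.9, 206×0.224 = 46.144, 206×0.265 = 54.59, 206×0.154 = 31.724.
cat         O        E   (O−E)²/E
A          35   42.642     1.3695
B           8     30.9    16.9712
C          61   46.144     4.7829
D          63    54.59     1.2956
E          39   31.724     1.6688
Sum = 26.088
df = 4. Since 26.088 > 7.779, we reject H₀.

26.088; reject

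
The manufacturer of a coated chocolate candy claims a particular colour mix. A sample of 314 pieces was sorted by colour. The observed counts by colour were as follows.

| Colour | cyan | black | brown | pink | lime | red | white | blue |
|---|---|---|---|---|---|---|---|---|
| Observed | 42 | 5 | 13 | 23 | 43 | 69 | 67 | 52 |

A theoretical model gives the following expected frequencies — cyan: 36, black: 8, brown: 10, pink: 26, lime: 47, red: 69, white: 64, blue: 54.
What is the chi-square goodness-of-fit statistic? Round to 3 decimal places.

χ² = (42−36)²/36 + (5−8)²/8 + (13−10)²/10 + (23−26)²/26 + (43−47)²/47 + (69−69)²/69 + (67−64)²/64 + (52−54)²/54
   = 1.0000 + 1.1250 + 0.9000 + 0.3462 + 0.3404 + 0.0000 + 0.1406 + 0.0741
Sum = 3.926

3.926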